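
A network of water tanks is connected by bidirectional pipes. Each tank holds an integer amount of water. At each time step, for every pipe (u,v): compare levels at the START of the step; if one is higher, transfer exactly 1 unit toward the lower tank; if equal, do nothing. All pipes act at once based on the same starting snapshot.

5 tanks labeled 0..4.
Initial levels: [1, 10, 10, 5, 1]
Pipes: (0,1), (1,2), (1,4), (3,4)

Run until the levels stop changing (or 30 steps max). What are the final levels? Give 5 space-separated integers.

Step 1: flows [1->0,1=2,1->4,3->4] -> levels [2 8 10 4 3]
Step 2: flows [1->0,2->1,1->4,3->4] -> levels [3 7 9 3 5]
Step 3: flows [1->0,2->1,1->4,4->3] -> levels [4 6 8 4 5]
Step 4: flows [1->0,2->1,1->4,4->3] -> levels [5 5 7 5 5]
Step 5: flows [0=1,2->1,1=4,3=4] -> levels [5 6 6 5 5]
Step 6: flows [1->0,1=2,1->4,3=4] -> levels [6 4 6 5 6]
Step 7: flows [0->1,2->1,4->1,4->3] -> levels [5 7 5 6 4]
Step 8: flows [1->0,1->2,1->4,3->4] -> levels [6 4 6 5 6]
  -> period-2 cycle: step 8 state = step 6 state; never stabilizes
  -> state at step 30: (30-6) mod 2 = 0, same as step 6 -> [6 4 6 5 6]

Answer: 6 4 6 5 6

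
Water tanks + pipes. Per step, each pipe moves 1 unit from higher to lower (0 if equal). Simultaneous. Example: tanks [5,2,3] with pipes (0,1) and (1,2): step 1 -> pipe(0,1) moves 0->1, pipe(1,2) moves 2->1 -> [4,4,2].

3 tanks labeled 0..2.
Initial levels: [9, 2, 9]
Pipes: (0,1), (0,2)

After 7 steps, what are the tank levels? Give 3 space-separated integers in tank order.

Step 1: flows [0->1,0=2] -> levels [8 3 9]
Step 2: flows [0->1,2->0] -> levels [8 4 8]
Step 3: flows [0->1,0=2] -> levels [7 5 8]
Step 4: flows [0->1,2->0] -> levels [7 6 7]
Step 5: flows [0->1,0=2] -> levels [6 7 7]
Step 6: flows [1->0,2->0] -> levels [8 6 6]
Step 7: flows [0->1,0->2] -> levels [6 7 7]

Answer: 6 7 7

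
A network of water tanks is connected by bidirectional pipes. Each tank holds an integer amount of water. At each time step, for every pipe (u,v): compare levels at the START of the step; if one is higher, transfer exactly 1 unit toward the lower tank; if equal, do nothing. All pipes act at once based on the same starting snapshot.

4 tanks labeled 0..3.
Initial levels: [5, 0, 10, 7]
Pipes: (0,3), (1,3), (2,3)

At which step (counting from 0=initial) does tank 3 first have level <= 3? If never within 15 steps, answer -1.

Step 1: flows [3->0,3->1,2->3] -> levels [6 1 9 6]
Step 2: flows [0=3,3->1,2->3] -> levels [6 2 8 6]
Step 3: flows [0=3,3->1,2->3] -> levels [6 3 7 6]
Step 4: flows [0=3,3->1,2->3] -> levels [6 4 6 6]
Step 5: flows [0=3,3->1,2=3] -> levels [6 5 6 5]
Step 6: flows [0->3,1=3,2->3] -> levels [5 5 5 7]
Step 7: flows [3->0,3->1,3->2] -> levels [6 6 6 4]
Step 8: flows [0->3,1->3,2->3] -> levels [5 5 5 7]
  -> period-2 cycle (repeats step 6); tank 3 never drops to <=3
Tank 3 never reaches <=3 within 15 steps

Answer: -1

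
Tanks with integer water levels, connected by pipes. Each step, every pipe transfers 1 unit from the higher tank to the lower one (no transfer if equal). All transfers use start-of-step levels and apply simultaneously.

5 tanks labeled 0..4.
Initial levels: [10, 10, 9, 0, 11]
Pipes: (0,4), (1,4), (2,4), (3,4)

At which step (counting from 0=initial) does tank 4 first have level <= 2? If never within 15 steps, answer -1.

Step 1: flows [4->0,4->1,4->2,4->3] -> levels [11 11 10 1 7]
Step 2: flows [0->4,1->4,2->4,4->3] -> levels [10 10 9 2 9]
Step 3: flows [0->4,1->4,2=4,4->3] -> levels [9 9 9 3 10]
Step 4: flows [4->0,4->1,4->2,4->3] -> levels [10 10 10 4 6]
Step 5: flows [0->4,1->4,2->4,4->3] -> levels [9 9 9 5 8]
Step 6: flows [0->4,1->4,2->4,4->3] -> levels [8 8 8 6 10]
Step 7: flows [4->0,4->1,4->2,4->3] -> levels [9 9 9 7 6]
Step 8: flows [0->4,1->4,2->4,3->4] -> levels [8 8 8 6 10]
  -> period-2 cycle (repeats step 6); tank 4 never drops to <=2
Tank 4 never reaches <=2 within 15 steps

Answer: -1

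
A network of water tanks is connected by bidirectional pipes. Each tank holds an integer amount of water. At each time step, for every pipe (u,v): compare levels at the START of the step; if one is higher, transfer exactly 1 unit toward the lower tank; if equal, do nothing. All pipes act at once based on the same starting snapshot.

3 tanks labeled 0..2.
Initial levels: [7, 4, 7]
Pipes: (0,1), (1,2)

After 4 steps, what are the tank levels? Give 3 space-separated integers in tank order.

Step 1: flows [0->1,2->1] -> levels [6 6 6]
Step 2: flows [0=1,1=2] -> levels [6 6 6]
  -> stable; steps 3..4 unchanged -> [6 6 6]

Answer: 6 6 6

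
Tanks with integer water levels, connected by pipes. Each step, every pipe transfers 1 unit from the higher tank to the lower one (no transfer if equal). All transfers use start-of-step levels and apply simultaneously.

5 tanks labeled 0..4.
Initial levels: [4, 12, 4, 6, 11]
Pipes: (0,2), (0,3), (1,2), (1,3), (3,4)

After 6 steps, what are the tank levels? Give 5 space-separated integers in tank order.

Step 1: flows [0=2,3->0,1->2,1->3,4->3] -> levels [5 10 5 7 10]
Step 2: flows [0=2,3->0,1->2,1->3,4->3] -> levels [6 8 6 8 9]
Step 3: flows [0=2,3->0,1->2,1=3,4->3] -> levels [7 7 7 8 8]
Step 4: flows [0=2,3->0,1=2,3->1,3=4] -> levels [8 8 7 6 8]
Step 5: flows [0->2,0->3,1->2,1->3,4->3] -> levels [6 6 9 9 7]
Step 6: flows [2->0,3->0,2->1,3->1,3->4] -> levels [8 8 7 6 8]

Answer: 8 8 7 6 8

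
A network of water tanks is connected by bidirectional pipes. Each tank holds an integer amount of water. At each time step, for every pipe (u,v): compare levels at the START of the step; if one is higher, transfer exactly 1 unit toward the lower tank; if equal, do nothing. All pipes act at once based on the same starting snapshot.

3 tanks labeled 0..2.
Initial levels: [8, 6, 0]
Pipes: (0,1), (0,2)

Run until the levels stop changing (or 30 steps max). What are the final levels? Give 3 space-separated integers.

Step 1: flows [0->1,0->2] -> levels [6 7 1]
Step 2: flows [1->0,0->2] -> levels [6 6 2]
Step 3: flows [0=1,0->2] -> levels [5 6 3]
Step 4: flows [1->0,0->2] -> levels [5 5 4]
Step 5: flows [0=1,0->2] -> levels [4 5 5]
Step 6: flows [1->0,2->0] -> levels [6 4 4]
Step 7: flows [0->1,0->2] -> levels [4 5 5]
  -> period-2 cycle: step 7 state = step 5 state; never stabilizes
  -> state at step 30: (30-5) mod 2 = 1, same as step 6 -> [6 4 4]

Answer: 6 4 4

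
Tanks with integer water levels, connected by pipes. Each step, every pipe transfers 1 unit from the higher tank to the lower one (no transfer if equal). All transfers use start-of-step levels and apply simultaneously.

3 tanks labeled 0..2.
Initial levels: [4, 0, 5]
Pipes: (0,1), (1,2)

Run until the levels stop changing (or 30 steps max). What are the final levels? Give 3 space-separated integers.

Step 1: flows [0->1,2->1] -> levels [3 2 4]
Step 2: flows [0->1,2->1] -> levels [2 4 3]
Step 3: flows [1->0,1->2] -> levels [3 2 4]
  -> period-2 cycle: step 3 state = step 1 state; never stabilizes
  -> state at step 30: (30-1) mod 2 = 1, same as step 2 -> [2 4 3]

Answer: 2 4 3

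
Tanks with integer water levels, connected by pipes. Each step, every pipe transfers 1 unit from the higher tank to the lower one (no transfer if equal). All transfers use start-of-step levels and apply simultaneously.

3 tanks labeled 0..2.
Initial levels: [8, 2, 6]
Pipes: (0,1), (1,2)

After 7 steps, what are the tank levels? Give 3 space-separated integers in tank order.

Answer: 6 4 6

Derivation:
Step 1: flows [0->1,2->1] -> levels [7 4 5]
Step 2: flows [0->1,2->1] -> levels [6 6 4]
Step 3: flows [0=1,1->2] -> levels [6 5 5]
Step 4: flows [0->1,1=2] -> levels [5 6 5]
Step 5: flows [1->0,1->2] -> levels [6 4 6]
Step 6: flows [0->1,2->1] -> levels [5 6 5]
  -> period-2 cycle: step 6 state = step 4 state
  -> state at step 7: (7-4) mod 2 = 1, same as step 5 -> [6 4 6]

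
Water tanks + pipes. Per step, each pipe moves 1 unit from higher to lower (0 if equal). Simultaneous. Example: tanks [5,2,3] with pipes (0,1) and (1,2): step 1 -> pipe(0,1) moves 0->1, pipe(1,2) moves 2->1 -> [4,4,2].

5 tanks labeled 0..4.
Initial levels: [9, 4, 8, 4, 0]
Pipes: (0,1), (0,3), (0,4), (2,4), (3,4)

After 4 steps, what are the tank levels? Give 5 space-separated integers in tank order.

Step 1: flows [0->1,0->3,0->4,2->4,3->4] -> levels [6 5 7 4 3]
Step 2: flows [0->1,0->3,0->4,2->4,3->4] -> levels [3 6 6 4 6]
Step 3: flows [1->0,3->0,4->0,2=4,4->3] -> levels [6 5 6 4 4]
Step 4: flows [0->1,0->3,0->4,2->4,3=4] -> levels [3 6 5 5 6]

Answer: 3 6 5 5 6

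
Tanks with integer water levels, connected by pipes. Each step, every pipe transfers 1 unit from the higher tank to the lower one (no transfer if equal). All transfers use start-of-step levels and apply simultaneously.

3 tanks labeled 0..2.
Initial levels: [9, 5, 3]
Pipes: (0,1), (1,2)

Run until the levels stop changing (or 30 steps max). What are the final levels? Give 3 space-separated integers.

Step 1: flows [0->1,1->2] -> levels [8 5 4]
Step 2: flows [0->1,1->2] -> levels [7 5 5]
Step 3: flows [0->1,1=2] -> levels [6 6 5]
Step 4: flows [0=1,1->2] -> levels [6 5 6]
Step 5: flows [0->1,2->1] -> levels [5 7 5]
Step 6: flows [1->0,1->2] -> levels [6 5 6]
  -> period-2 cycle: step 6 state = step 4 state; never stabilizes
  -> state at step 30: (30-4) mod 2 = 0, same as step 4 -> [6 5 6]

Answer: 6 5 6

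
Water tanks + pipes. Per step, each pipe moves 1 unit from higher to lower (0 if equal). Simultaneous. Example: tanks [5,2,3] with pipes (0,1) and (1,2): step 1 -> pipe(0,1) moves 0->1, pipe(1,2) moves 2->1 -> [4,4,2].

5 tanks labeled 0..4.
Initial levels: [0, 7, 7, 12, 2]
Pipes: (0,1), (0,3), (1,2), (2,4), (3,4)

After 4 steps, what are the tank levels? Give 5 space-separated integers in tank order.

Answer: 5 6 5 6 6

Derivation:
Step 1: flows [1->0,3->0,1=2,2->4,3->4] -> levels [2 6 6 10 4]
Step 2: flows [1->0,3->0,1=2,2->4,3->4] -> levels [4 5 5 8 6]
Step 3: flows [1->0,3->0,1=2,4->2,3->4] -> levels [6 4 6 6 6]
Step 4: flows [0->1,0=3,2->1,2=4,3=4] -> levels [5 6 5 6 6]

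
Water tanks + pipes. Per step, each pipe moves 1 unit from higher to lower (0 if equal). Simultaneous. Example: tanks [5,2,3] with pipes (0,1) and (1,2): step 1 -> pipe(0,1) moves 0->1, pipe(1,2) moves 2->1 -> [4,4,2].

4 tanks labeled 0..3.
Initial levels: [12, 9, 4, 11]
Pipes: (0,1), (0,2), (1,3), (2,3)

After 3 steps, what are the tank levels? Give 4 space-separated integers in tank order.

Answer: 8 10 10 8

Derivation:
Step 1: flows [0->1,0->2,3->1,3->2] -> levels [10 11 6 9]
Step 2: flows [1->0,0->2,1->3,3->2] -> levels [10 9 8 9]
Step 3: flows [0->1,0->2,1=3,3->2] -> levels [8 10 10 8]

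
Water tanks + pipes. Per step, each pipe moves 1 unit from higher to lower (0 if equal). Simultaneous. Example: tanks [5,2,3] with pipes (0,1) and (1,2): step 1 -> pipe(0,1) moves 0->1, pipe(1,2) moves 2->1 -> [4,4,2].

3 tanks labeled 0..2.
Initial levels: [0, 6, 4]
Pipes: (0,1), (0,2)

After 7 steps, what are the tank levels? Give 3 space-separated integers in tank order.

Step 1: flows [1->0,2->0] -> levels [2 5 3]
Step 2: flows [1->0,2->0] -> levels [4 4 2]
Step 3: flows [0=1,0->2] -> levels [3 4 3]
Step 4: flows [1->0,0=2] -> levels [4 3 3]
Step 5: flows [0->1,0->2] -> levels [2 4 4]
Step 6: flows [1->0,2->0] -> levels [4 3 3]
  -> period-2 cycle: step 6 state = step 4 state
  -> state at step 7: (7-4) mod 2 = 1, same as step 5 -> [2 4 4]

Answer: 2 4 4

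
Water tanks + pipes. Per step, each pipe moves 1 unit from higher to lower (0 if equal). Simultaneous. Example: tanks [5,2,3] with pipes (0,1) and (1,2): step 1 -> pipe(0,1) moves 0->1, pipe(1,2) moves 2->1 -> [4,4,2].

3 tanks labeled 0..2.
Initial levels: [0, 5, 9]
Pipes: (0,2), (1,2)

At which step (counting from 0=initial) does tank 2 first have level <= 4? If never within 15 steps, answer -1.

Step 1: flows [2->0,2->1] -> levels [1 6 7]
Step 2: flows [2->0,2->1] -> levels [2 7 5]
Step 3: flows [2->0,1->2] -> levels [3 6 5]
Step 4: flows [2->0,1->2] -> levels [4 5 5]
Step 5: flows [2->0,1=2] -> levels [5 5 4]
Tank 2 first reaches <=4 at step 5

Answer: 5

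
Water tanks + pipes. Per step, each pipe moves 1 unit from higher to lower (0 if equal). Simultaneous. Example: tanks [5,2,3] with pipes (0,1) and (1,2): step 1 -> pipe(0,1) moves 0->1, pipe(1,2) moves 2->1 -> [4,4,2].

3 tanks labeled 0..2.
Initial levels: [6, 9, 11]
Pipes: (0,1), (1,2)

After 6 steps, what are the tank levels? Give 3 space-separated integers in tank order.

Step 1: flows [1->0,2->1] -> levels [7 9 10]
Step 2: flows [1->0,2->1] -> levels [8 9 9]
Step 3: flows [1->0,1=2] -> levels [9 8 9]
Step 4: flows [0->1,2->1] -> levels [8 10 8]
Step 5: flows [1->0,1->2] -> levels [9 8 9]
  -> period-2 cycle: step 5 state = step 3 state
  -> state at step 6: (6-3) mod 2 = 1, same as step 4 -> [8 10 8]

Answer: 8 10 8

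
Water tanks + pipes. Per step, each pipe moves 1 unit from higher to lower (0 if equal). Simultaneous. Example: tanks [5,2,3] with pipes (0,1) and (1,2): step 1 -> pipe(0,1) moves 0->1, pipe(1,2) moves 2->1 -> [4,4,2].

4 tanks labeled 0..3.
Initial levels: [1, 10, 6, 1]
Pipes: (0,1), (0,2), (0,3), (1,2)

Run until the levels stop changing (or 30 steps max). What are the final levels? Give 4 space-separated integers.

Step 1: flows [1->0,2->0,0=3,1->2] -> levels [3 8 6 1]
Step 2: flows [1->0,2->0,0->3,1->2] -> levels [4 6 6 2]
Step 3: flows [1->0,2->0,0->3,1=2] -> levels [5 5 5 3]
Step 4: flows [0=1,0=2,0->3,1=2] -> levels [4 5 5 4]
Step 5: flows [1->0,2->0,0=3,1=2] -> levels [6 4 4 4]
Step 6: flows [0->1,0->2,0->3,1=2] -> levels [3 5 5 5]
Step 7: flows [1->0,2->0,3->0,1=2] -> levels [6 4 4 4]
  -> period-2 cycle: step 7 state = step 5 state; never stabilizes
  -> state at step 30: (30-5) mod 2 = 1, same as step 6 -> [3 5 5 5]

Answer: 3 5 5 5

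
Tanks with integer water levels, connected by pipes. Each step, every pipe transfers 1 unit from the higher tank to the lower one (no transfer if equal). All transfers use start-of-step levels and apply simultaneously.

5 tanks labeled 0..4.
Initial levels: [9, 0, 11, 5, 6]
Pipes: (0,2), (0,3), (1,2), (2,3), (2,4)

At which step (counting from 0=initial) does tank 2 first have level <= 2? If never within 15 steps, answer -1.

Step 1: flows [2->0,0->3,2->1,2->3,2->4] -> levels [9 1 7 7 7]
Step 2: flows [0->2,0->3,2->1,2=3,2=4] -> levels [7 2 7 8 7]
Step 3: flows [0=2,3->0,2->1,3->2,2=4] -> levels [8 3 7 6 7]
Step 4: flows [0->2,0->3,2->1,2->3,2=4] -> levels [6 4 6 8 7]
Step 5: flows [0=2,3->0,2->1,3->2,4->2] -> levels [7 5 7 6 6]
Step 6: flows [0=2,0->3,2->1,2->3,2->4] -> levels [6 6 4 8 7]
Step 7: flows [0->2,3->0,1->2,3->2,4->2] -> levels [6 5 8 6 6]
Step 8: flows [2->0,0=3,2->1,2->3,2->4] -> levels [7 6 4 7 7]
Step 9: flows [0->2,0=3,1->2,3->2,4->2] -> levels [6 5 8 6 6]
  -> period-2 cycle (repeats step 7); tank 2 never drops to <=2
Tank 2 never reaches <=2 within 15 steps

Answer: -1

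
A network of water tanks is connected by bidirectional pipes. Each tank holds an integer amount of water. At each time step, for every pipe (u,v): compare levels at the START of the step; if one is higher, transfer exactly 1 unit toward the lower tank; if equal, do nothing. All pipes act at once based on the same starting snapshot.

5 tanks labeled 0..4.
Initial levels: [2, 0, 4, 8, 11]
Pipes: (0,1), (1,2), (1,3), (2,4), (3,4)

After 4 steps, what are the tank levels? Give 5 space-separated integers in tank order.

Step 1: flows [0->1,2->1,3->1,4->2,4->3] -> levels [1 3 4 8 9]
Step 2: flows [1->0,2->1,3->1,4->2,4->3] -> levels [2 4 4 8 7]
Step 3: flows [1->0,1=2,3->1,4->2,3->4] -> levels [3 4 5 6 7]
Step 4: flows [1->0,2->1,3->1,4->2,4->3] -> levels [4 5 5 6 5]

Answer: 4 5 5 6 5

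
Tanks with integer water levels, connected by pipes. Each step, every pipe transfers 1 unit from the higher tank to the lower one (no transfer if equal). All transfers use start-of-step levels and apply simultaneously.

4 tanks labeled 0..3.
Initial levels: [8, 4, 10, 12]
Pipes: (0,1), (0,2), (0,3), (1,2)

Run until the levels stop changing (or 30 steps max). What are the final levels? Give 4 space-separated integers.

Step 1: flows [0->1,2->0,3->0,2->1] -> levels [9 6 8 11]
Step 2: flows [0->1,0->2,3->0,2->1] -> levels [8 8 8 10]
Step 3: flows [0=1,0=2,3->0,1=2] -> levels [9 8 8 9]
Step 4: flows [0->1,0->2,0=3,1=2] -> levels [7 9 9 9]
Step 5: flows [1->0,2->0,3->0,1=2] -> levels [10 8 8 8]
Step 6: flows [0->1,0->2,0->3,1=2] -> levels [7 9 9 9]
  -> period-2 cycle: step 6 state = step 4 state; never stabilizes
  -> state at step 30: (30-4) mod 2 = 0, same as step 4 -> [7 9 9 9]

Answer: 7 9 9 9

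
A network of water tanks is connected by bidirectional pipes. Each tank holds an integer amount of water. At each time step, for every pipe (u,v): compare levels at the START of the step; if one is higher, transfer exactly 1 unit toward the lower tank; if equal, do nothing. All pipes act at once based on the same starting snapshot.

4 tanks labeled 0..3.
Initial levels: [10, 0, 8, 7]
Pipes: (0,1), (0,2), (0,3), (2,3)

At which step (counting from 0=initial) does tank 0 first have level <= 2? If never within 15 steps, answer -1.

Step 1: flows [0->1,0->2,0->3,2->3] -> levels [7 1 8 9]
Step 2: flows [0->1,2->0,3->0,3->2] -> levels [8 2 8 7]
Step 3: flows [0->1,0=2,0->3,2->3] -> levels [6 3 7 9]
Step 4: flows [0->1,2->0,3->0,3->2] -> levels [7 4 7 7]
Step 5: flows [0->1,0=2,0=3,2=3] -> levels [6 5 7 7]
Step 6: flows [0->1,2->0,3->0,2=3] -> levels [7 6 6 6]
Step 7: flows [0->1,0->2,0->3,2=3] -> levels [4 7 7 7]
Step 8: flows [1->0,2->0,3->0,2=3] -> levels [7 6 6 6]
  -> period-2 cycle (repeats step 6); tank 0 never drops to <=2
Tank 0 never reaches <=2 within 15 steps

Answer: -1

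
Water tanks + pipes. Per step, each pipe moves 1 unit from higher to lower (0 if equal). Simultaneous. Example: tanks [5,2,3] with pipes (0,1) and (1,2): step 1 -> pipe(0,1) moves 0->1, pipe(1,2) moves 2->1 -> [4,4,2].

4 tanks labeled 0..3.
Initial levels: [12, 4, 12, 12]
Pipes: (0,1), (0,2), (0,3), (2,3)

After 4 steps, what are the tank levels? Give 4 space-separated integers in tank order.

Answer: 10 8 11 11

Derivation:
Step 1: flows [0->1,0=2,0=3,2=3] -> levels [11 5 12 12]
Step 2: flows [0->1,2->0,3->0,2=3] -> levels [12 6 11 11]
Step 3: flows [0->1,0->2,0->3,2=3] -> levels [9 7 12 12]
Step 4: flows [0->1,2->0,3->0,2=3] -> levels [10 8 11 11]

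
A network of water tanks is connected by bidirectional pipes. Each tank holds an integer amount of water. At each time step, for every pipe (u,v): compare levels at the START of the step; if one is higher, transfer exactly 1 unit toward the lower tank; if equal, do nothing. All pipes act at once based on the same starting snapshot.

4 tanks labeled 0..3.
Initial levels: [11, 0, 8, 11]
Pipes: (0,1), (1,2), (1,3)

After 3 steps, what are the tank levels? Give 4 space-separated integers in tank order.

Answer: 8 8 6 8

Derivation:
Step 1: flows [0->1,2->1,3->1] -> levels [10 3 7 10]
Step 2: flows [0->1,2->1,3->1] -> levels [9 6 6 9]
Step 3: flows [0->1,1=2,3->1] -> levels [8 8 6 8]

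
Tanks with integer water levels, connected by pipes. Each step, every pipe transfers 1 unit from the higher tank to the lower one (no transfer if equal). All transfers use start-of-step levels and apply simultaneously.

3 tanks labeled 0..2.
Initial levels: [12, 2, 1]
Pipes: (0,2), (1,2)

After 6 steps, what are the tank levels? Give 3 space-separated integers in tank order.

Answer: 6 4 5

Derivation:
Step 1: flows [0->2,1->2] -> levels [11 1 3]
Step 2: flows [0->2,2->1] -> levels [10 2 3]
Step 3: flows [0->2,2->1] -> levels [9 3 3]
Step 4: flows [0->2,1=2] -> levels [8 3 4]
Step 5: flows [0->2,2->1] -> levels [7 4 4]
Step 6: flows [0->2,1=2] -> levels [6 4 5]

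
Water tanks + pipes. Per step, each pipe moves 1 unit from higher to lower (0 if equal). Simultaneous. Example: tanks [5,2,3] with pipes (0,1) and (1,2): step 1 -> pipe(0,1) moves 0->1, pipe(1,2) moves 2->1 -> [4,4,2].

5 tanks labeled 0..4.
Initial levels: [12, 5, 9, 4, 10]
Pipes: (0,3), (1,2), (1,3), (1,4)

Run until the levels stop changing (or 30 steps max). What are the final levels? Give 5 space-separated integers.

Answer: 9 9 7 8 7

Derivation:
Step 1: flows [0->3,2->1,1->3,4->1] -> levels [11 6 8 6 9]
Step 2: flows [0->3,2->1,1=3,4->1] -> levels [10 8 7 7 8]
Step 3: flows [0->3,1->2,1->3,1=4] -> levels [9 6 8 9 8]
Step 4: flows [0=3,2->1,3->1,4->1] -> levels [9 9 7 8 7]
Step 5: flows [0->3,1->2,1->3,1->4] -> levels [8 6 8 10 8]
Step 6: flows [3->0,2->1,3->1,4->1] -> levels [9 9 7 8 7]
  -> period-2 cycle: step 6 state = step 4 state; never stabilizes
  -> state at step 30: (30-4) mod 2 = 0, same as step 4 -> [9 9 7 8 7]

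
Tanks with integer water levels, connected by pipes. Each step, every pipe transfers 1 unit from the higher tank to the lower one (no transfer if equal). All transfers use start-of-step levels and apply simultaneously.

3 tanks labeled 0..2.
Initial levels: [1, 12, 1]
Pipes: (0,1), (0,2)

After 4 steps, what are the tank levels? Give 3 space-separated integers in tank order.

Answer: 3 8 3

Derivation:
Step 1: flows [1->0,0=2] -> levels [2 11 1]
Step 2: flows [1->0,0->2] -> levels [2 10 2]
Step 3: flows [1->0,0=2] -> levels [3 9 2]
Step 4: flows [1->0,0->2] -> levels [3 8 3]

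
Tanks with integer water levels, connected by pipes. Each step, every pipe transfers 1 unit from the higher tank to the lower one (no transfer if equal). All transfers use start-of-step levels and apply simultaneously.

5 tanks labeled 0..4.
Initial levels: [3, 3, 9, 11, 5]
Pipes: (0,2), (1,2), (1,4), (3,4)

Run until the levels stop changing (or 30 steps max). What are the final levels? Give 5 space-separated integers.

Answer: 6 7 5 7 6

Derivation:
Step 1: flows [2->0,2->1,4->1,3->4] -> levels [4 5 7 10 5]
Step 2: flows [2->0,2->1,1=4,3->4] -> levels [5 6 5 9 6]
Step 3: flows [0=2,1->2,1=4,3->4] -> levels [5 5 6 8 7]
Step 4: flows [2->0,2->1,4->1,3->4] -> levels [6 7 4 7 7]
Step 5: flows [0->2,1->2,1=4,3=4] -> levels [5 6 6 7 7]
Step 6: flows [2->0,1=2,4->1,3=4] -> levels [6 7 5 7 6]
Step 7: flows [0->2,1->2,1->4,3->4] -> levels [5 5 7 6 8]
Step 8: flows [2->0,2->1,4->1,4->3] -> levels [6 7 5 7 6]
  -> period-2 cycle: step 8 state = step 6 state; never stabilizes
  -> state at step 30: (30-6) mod 2 = 0, same as step 6 -> [6 7 5 7 6]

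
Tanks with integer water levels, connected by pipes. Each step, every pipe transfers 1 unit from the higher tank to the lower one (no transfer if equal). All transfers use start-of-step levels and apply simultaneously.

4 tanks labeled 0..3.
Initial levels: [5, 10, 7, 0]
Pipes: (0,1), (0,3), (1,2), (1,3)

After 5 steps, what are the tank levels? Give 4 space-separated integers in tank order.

Step 1: flows [1->0,0->3,1->2,1->3] -> levels [5 7 8 2]
Step 2: flows [1->0,0->3,2->1,1->3] -> levels [5 6 7 4]
Step 3: flows [1->0,0->3,2->1,1->3] -> levels [5 5 6 6]
Step 4: flows [0=1,3->0,2->1,3->1] -> levels [6 7 5 4]
Step 5: flows [1->0,0->3,1->2,1->3] -> levels [6 4 6 6]

Answer: 6 4 6 6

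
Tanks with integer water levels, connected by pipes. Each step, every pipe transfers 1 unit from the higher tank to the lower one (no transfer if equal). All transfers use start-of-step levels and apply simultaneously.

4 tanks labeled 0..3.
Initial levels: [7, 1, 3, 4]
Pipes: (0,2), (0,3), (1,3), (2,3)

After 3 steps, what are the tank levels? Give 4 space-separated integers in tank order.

Answer: 4 4 4 3

Derivation:
Step 1: flows [0->2,0->3,3->1,3->2] -> levels [5 2 5 3]
Step 2: flows [0=2,0->3,3->1,2->3] -> levels [4 3 4 4]
Step 3: flows [0=2,0=3,3->1,2=3] -> levels [4 4 4 3]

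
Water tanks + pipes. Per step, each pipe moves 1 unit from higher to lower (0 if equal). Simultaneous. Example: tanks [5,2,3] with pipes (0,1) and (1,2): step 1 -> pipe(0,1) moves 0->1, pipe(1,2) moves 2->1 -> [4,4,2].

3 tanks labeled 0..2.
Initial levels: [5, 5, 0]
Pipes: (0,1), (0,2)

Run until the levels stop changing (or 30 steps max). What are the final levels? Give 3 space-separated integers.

Step 1: flows [0=1,0->2] -> levels [4 5 1]
Step 2: flows [1->0,0->2] -> levels [4 4 2]
Step 3: flows [0=1,0->2] -> levels [3 4 3]
Step 4: flows [1->0,0=2] -> levels [4 3 3]
Step 5: flows [0->1,0->2] -> levels [2 4 4]
Step 6: flows [1->0,2->0] -> levels [4 3 3]
  -> period-2 cycle: step 6 state = step 4 state; never stabilizes
  -> state at step 30: (30-4) mod 2 = 0, same as step 4 -> [4 3 3]

Answer: 4 3 3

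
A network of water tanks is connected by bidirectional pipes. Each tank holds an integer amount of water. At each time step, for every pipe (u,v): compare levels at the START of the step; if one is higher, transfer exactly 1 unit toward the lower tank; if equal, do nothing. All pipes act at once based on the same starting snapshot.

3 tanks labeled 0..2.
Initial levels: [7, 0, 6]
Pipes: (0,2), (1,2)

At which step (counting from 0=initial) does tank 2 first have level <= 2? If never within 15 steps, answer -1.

Answer: -1

Derivation:
Step 1: flows [0->2,2->1] -> levels [6 1 6]
Step 2: flows [0=2,2->1] -> levels [6 2 5]
Step 3: flows [0->2,2->1] -> levels [5 3 5]
Step 4: flows [0=2,2->1] -> levels [5 4 4]
Step 5: flows [0->2,1=2] -> levels [4 4 5]
Step 6: flows [2->0,2->1] -> levels [5 5 3]
Step 7: flows [0->2,1->2] -> levels [4 4 5]
  -> period-2 cycle (repeats step 5); tank 2 never drops to <=2
Tank 2 never reaches <=2 within 15 steps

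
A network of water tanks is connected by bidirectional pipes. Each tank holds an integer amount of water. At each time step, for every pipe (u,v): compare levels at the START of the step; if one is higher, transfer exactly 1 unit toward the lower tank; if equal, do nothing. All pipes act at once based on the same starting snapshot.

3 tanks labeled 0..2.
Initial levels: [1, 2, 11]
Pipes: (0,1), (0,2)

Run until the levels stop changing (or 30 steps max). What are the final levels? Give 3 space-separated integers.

Step 1: flows [1->0,2->0] -> levels [3 1 10]
Step 2: flows [0->1,2->0] -> levels [3 2 9]
Step 3: flows [0->1,2->0] -> levels [3 3 8]
Step 4: flows [0=1,2->0] -> levels [4 3 7]
Step 5: flows [0->1,2->0] -> levels [4 4 6]
Step 6: flows [0=1,2->0] -> levels [5 4 5]
Step 7: flows [0->1,0=2] -> levels [4 5 5]
Step 8: flows [1->0,2->0] -> levels [6 4 4]
Step 9: flows [0->1,0->2] -> levels [4 5 5]
  -> period-2 cycle: step 9 state = step 7 state; never stabilizes
  -> state at step 30: (30-7) mod 2 = 1, same as step 8 -> [6 4 4]

Answer: 6 4 4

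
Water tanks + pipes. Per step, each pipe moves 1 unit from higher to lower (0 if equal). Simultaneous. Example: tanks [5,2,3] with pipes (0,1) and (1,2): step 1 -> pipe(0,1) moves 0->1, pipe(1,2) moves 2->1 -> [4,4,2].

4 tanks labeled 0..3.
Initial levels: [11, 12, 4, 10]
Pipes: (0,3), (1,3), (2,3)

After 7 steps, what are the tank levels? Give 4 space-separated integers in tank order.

Step 1: flows [0->3,1->3,3->2] -> levels [10 11 5 11]
Step 2: flows [3->0,1=3,3->2] -> levels [11 11 6 9]
Step 3: flows [0->3,1->3,3->2] -> levels [10 10 7 10]
Step 4: flows [0=3,1=3,3->2] -> levels [10 10 8 9]
Step 5: flows [0->3,1->3,3->2] -> levels [9 9 9 10]
Step 6: flows [3->0,3->1,3->2] -> levels [10 10 10 7]
Step 7: flows [0->3,1->3,2->3] -> levels [9 9 9 10]

Answer: 9 9 9 10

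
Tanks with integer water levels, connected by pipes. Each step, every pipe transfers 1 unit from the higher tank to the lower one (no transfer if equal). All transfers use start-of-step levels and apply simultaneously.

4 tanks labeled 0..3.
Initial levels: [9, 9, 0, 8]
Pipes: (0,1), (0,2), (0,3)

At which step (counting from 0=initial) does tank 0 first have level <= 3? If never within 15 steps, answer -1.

Answer: -1

Derivation:
Step 1: flows [0=1,0->2,0->3] -> levels [7 9 1 9]
Step 2: flows [1->0,0->2,3->0] -> levels [8 8 2 8]
Step 3: flows [0=1,0->2,0=3] -> levels [7 8 3 8]
Step 4: flows [1->0,0->2,3->0] -> levels [8 7 4 7]
Step 5: flows [0->1,0->2,0->3] -> levels [5 8 5 8]
Step 6: flows [1->0,0=2,3->0] -> levels [7 7 5 7]
Step 7: flows [0=1,0->2,0=3] -> levels [6 7 6 7]
Step 8: flows [1->0,0=2,3->0] -> levels [8 6 6 6]
Step 9: flows [0->1,0->2,0->3] -> levels [5 7 7 7]
Step 10: flows [1->0,2->0,3->0] -> levels [8 6 6 6]
  -> period-2 cycle (repeats step 8); tank 0 never drops to <=3
Tank 0 never reaches <=3 within 15 steps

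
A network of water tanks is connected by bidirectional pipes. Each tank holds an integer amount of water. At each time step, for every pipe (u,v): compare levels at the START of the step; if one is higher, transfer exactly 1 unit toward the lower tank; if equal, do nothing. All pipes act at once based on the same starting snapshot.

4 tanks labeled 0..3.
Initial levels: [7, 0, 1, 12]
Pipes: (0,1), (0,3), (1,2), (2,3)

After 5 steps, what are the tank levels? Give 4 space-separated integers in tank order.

Answer: 5 6 5 4

Derivation:
Step 1: flows [0->1,3->0,2->1,3->2] -> levels [7 2 1 10]
Step 2: flows [0->1,3->0,1->2,3->2] -> levels [7 2 3 8]
Step 3: flows [0->1,3->0,2->1,3->2] -> levels [7 4 3 6]
Step 4: flows [0->1,0->3,1->2,3->2] -> levels [5 4 5 6]
Step 5: flows [0->1,3->0,2->1,3->2] -> levels [5 6 5 4]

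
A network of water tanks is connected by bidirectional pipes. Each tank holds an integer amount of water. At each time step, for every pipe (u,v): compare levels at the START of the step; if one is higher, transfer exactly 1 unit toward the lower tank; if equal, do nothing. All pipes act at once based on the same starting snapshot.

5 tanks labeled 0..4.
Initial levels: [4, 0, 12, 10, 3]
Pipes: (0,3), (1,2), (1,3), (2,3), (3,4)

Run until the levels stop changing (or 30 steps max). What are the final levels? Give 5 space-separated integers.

Answer: 5 5 5 9 5

Derivation:
Step 1: flows [3->0,2->1,3->1,2->3,3->4] -> levels [5 2 10 8 4]
Step 2: flows [3->0,2->1,3->1,2->3,3->4] -> levels [6 4 8 6 5]
Step 3: flows [0=3,2->1,3->1,2->3,3->4] -> levels [6 6 6 5 6]
Step 4: flows [0->3,1=2,1->3,2->3,4->3] -> levels [5 5 5 9 5]
Step 5: flows [3->0,1=2,3->1,3->2,3->4] -> levels [6 6 6 5 6]
  -> period-2 cycle: step 5 state = step 3 state; never stabilizes
  -> state at step 30: (30-3) mod 2 = 1, same as step 4 -> [5 5 5 9 5]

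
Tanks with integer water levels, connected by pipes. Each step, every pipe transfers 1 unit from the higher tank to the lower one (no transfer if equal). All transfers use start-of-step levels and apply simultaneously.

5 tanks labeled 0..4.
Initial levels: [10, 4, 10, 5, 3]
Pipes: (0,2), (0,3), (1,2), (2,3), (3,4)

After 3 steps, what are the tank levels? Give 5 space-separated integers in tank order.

Answer: 7 7 6 6 6

Derivation:
Step 1: flows [0=2,0->3,2->1,2->3,3->4] -> levels [9 5 8 6 4]
Step 2: flows [0->2,0->3,2->1,2->3,3->4] -> levels [7 6 7 7 5]
Step 3: flows [0=2,0=3,2->1,2=3,3->4] -> levels [7 7 6 6 6]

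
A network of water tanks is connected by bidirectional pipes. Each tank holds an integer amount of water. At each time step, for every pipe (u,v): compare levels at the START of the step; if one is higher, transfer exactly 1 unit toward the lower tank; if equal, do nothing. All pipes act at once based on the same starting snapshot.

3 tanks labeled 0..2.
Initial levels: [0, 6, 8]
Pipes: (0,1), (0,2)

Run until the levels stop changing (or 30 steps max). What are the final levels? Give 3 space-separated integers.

Step 1: flows [1->0,2->0] -> levels [2 5 7]
Step 2: flows [1->0,2->0] -> levels [4 4 6]
Step 3: flows [0=1,2->0] -> levels [5 4 5]
Step 4: flows [0->1,0=2] -> levels [4 5 5]
Step 5: flows [1->0,2->0] -> levels [6 4 4]
Step 6: flows [0->1,0->2] -> levels [4 5 5]
  -> period-2 cycle: step 6 state = step 4 state; never stabilizes
  -> state at step 30: (30-4) mod 2 = 0, same as step 4 -> [4 5 5]

Answer: 4 5 5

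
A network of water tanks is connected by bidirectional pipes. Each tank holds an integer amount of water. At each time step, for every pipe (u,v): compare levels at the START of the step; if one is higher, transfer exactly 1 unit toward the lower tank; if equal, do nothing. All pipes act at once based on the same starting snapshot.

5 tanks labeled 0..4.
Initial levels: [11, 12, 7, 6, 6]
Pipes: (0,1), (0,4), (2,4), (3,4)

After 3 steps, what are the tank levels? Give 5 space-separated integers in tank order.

Step 1: flows [1->0,0->4,2->4,3=4] -> levels [11 11 6 6 8]
Step 2: flows [0=1,0->4,4->2,4->3] -> levels [10 11 7 7 7]
Step 3: flows [1->0,0->4,2=4,3=4] -> levels [10 10 7 7 8]

Answer: 10 10 7 7 8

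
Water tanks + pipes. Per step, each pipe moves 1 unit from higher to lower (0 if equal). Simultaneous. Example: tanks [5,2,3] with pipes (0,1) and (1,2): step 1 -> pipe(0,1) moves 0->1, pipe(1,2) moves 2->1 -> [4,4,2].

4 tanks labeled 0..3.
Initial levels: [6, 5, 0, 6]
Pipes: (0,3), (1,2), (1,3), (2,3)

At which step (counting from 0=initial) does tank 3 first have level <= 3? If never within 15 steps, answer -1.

Answer: 3

Derivation:
Step 1: flows [0=3,1->2,3->1,3->2] -> levels [6 5 2 4]
Step 2: flows [0->3,1->2,1->3,3->2] -> levels [5 3 4 5]
Step 3: flows [0=3,2->1,3->1,3->2] -> levels [5 5 4 3]
Tank 3 first reaches <=3 at step 3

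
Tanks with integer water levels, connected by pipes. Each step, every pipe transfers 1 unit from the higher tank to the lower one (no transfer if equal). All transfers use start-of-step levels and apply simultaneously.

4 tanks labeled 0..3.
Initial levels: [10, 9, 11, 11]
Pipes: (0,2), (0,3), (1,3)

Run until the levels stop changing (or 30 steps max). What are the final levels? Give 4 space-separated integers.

Step 1: flows [2->0,3->0,3->1] -> levels [12 10 10 9]
Step 2: flows [0->2,0->3,1->3] -> levels [10 9 11 11]
  -> period-2 cycle: step 2 state = step 0 state; never stabilizes
  -> state at step 30: (30-0) mod 2 = 0, same as step 0 -> [10 9 11 11]

Answer: 10 9 11 11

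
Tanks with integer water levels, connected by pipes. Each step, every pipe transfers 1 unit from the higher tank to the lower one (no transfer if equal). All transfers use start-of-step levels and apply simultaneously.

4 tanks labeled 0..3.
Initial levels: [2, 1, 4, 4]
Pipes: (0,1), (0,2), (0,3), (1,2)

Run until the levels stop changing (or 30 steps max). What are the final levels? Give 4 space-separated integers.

Step 1: flows [0->1,2->0,3->0,2->1] -> levels [3 3 2 3]
Step 2: flows [0=1,0->2,0=3,1->2] -> levels [2 2 4 3]
Step 3: flows [0=1,2->0,3->0,2->1] -> levels [4 3 2 2]
Step 4: flows [0->1,0->2,0->3,1->2] -> levels [1 3 4 3]
Step 5: flows [1->0,2->0,3->0,2->1] -> levels [4 3 2 2]
  -> period-2 cycle: step 5 state = step 3 state; never stabilizes
  -> state at step 30: (30-3) mod 2 = 1, same as step 4 -> [1 3 4 3]

Answer: 1 3 4 3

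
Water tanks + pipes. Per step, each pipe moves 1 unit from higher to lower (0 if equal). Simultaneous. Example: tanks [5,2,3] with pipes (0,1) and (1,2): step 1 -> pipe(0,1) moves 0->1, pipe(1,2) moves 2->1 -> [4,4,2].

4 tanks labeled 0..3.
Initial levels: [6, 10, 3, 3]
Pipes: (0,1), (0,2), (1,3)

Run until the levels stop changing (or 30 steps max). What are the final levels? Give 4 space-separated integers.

Answer: 6 6 5 5

Derivation:
Step 1: flows [1->0,0->2,1->3] -> levels [6 8 4 4]
Step 2: flows [1->0,0->2,1->3] -> levels [6 6 5 5]
Step 3: flows [0=1,0->2,1->3] -> levels [5 5 6 6]
Step 4: flows [0=1,2->0,3->1] -> levels [6 6 5 5]
  -> period-2 cycle: step 4 state = step 2 state; never stabilizes
  -> state at step 30: (30-2) mod 2 = 0, same as step 2 -> [6 6 5 5]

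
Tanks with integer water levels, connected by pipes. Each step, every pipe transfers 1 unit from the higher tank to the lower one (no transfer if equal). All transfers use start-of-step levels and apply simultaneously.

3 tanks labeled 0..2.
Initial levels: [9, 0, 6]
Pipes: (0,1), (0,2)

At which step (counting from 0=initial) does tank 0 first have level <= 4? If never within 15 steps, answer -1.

Step 1: flows [0->1,0->2] -> levels [7 1 7]
Step 2: flows [0->1,0=2] -> levels [6 2 7]
Step 3: flows [0->1,2->0] -> levels [6 3 6]
Step 4: flows [0->1,0=2] -> levels [5 4 6]
Step 5: flows [0->1,2->0] -> levels [5 5 5]
Step 6: flows [0=1,0=2] -> levels [5 5 5]
  -> stable; tank 0 stays at 5 > 4
Tank 0 never reaches <=4 within 15 steps

Answer: -1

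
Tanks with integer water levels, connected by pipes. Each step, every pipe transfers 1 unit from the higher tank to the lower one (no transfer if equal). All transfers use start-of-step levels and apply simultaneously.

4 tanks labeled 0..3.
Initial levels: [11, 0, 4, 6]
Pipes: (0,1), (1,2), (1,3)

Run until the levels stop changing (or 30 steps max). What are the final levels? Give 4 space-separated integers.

Step 1: flows [0->1,2->1,3->1] -> levels [10 3 3 5]
Step 2: flows [0->1,1=2,3->1] -> levels [9 5 3 4]
Step 3: flows [0->1,1->2,1->3] -> levels [8 4 4 5]
Step 4: flows [0->1,1=2,3->1] -> levels [7 6 4 4]
Step 5: flows [0->1,1->2,1->3] -> levels [6 5 5 5]
Step 6: flows [0->1,1=2,1=3] -> levels [5 6 5 5]
Step 7: flows [1->0,1->2,1->3] -> levels [6 3 6 6]
Step 8: flows [0->1,2->1,3->1] -> levels [5 6 5 5]
  -> period-2 cycle: step 8 state = step 6 state; never stabilizes
  -> state at step 30: (30-6) mod 2 = 0, same as step 6 -> [5 6 5 5]

Answer: 5 6 5 5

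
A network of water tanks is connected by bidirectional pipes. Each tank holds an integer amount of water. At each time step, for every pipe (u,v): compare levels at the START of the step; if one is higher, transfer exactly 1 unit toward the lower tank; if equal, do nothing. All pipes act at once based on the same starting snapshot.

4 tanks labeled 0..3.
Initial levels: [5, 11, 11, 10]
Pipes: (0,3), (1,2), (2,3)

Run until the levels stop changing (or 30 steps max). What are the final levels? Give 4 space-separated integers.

Step 1: flows [3->0,1=2,2->3] -> levels [6 11 10 10]
Step 2: flows [3->0,1->2,2=3] -> levels [7 10 11 9]
Step 3: flows [3->0,2->1,2->3] -> levels [8 11 9 9]
Step 4: flows [3->0,1->2,2=3] -> levels [9 10 10 8]
Step 5: flows [0->3,1=2,2->3] -> levels [8 10 9 10]
Step 6: flows [3->0,1->2,3->2] -> levels [9 9 11 8]
Step 7: flows [0->3,2->1,2->3] -> levels [8 10 9 10]
  -> period-2 cycle: step 7 state = step 5 state; never stabilizes
  -> state at step 30: (30-5) mod 2 = 1, same as step 6 -> [9 9 11 8]

Answer: 9 9 11 8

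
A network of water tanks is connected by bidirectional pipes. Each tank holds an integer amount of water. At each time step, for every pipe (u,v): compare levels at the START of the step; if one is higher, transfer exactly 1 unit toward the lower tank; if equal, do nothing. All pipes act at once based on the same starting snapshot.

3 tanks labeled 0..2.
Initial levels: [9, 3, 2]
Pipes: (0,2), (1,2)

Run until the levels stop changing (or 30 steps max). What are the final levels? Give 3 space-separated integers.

Answer: 4 4 6

Derivation:
Step 1: flows [0->2,1->2] -> levels [8 2 4]
Step 2: flows [0->2,2->1] -> levels [7 3 4]
Step 3: flows [0->2,2->1] -> levels [6 4 4]
Step 4: flows [0->2,1=2] -> levels [5 4 5]
Step 5: flows [0=2,2->1] -> levels [5 5 4]
Step 6: flows [0->2,1->2] -> levels [4 4 6]
Step 7: flows [2->0,2->1] -> levels [5 5 4]
  -> period-2 cycle: step 7 state = step 5 state; never stabilizes
  -> state at step 30: (30-5) mod 2 = 1, same as step 6 -> [4 4 6]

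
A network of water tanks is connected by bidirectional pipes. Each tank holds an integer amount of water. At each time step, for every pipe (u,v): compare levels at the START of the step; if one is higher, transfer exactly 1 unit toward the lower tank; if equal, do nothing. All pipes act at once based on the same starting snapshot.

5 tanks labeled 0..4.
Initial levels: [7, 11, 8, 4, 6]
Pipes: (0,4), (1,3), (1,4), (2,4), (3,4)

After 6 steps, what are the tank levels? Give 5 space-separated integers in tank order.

Answer: 7 7 8 8 6

Derivation:
Step 1: flows [0->4,1->3,1->4,2->4,4->3] -> levels [6 9 7 6 8]
Step 2: flows [4->0,1->3,1->4,4->2,4->3] -> levels [7 7 8 8 6]
Step 3: flows [0->4,3->1,1->4,2->4,3->4] -> levels [6 7 7 6 10]
Step 4: flows [4->0,1->3,4->1,4->2,4->3] -> levels [7 7 8 8 6]
  -> period-2 cycle: step 4 state = step 2 state
  -> state at step 6: (6-2) mod 2 = 0, same as step 2 -> [7 7 8 8 6]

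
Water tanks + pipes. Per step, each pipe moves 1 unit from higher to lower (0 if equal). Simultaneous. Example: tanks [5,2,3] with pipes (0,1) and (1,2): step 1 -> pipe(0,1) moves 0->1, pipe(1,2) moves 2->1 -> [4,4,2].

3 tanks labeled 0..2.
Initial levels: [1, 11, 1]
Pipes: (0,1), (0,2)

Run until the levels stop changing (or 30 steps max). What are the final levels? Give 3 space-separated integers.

Answer: 3 5 5

Derivation:
Step 1: flows [1->0,0=2] -> levels [2 10 1]
Step 2: flows [1->0,0->2] -> levels [2 9 2]
Step 3: flows [1->0,0=2] -> levels [3 8 2]
Step 4: flows [1->0,0->2] -> levels [3 7 3]
Step 5: flows [1->0,0=2] -> levels [4 6 3]
Step 6: flows [1->0,0->2] -> levels [4 5 4]
Step 7: flows [1->0,0=2] -> levels [5 4 4]
Step 8: flows [0->1,0->2] -> levels [3 5 5]
Step 9: flows [1->0,2->0] -> levels [5 4 4]
  -> period-2 cycle: step 9 state = step 7 state; never stabilizes
  -> state at step 30: (30-7) mod 2 = 1, same as step 8 -> [3 5 5]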